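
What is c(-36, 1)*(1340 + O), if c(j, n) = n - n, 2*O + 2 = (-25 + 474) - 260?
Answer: 0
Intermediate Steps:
O = 187/2 (O = -1 + ((-25 + 474) - 260)/2 = -1 + (449 - 260)/2 = -1 + (1/2)*189 = -1 + 189/2 = 187/2 ≈ 93.500)
c(j, n) = 0
c(-36, 1)*(1340 + O) = 0*(1340 + 187/2) = 0*(2867/2) = 0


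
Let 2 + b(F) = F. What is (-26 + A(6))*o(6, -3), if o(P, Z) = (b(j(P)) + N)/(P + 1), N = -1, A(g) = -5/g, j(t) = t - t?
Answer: 23/2 ≈ 11.500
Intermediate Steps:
j(t) = 0
b(F) = -2 + F
o(P, Z) = -3/(1 + P) (o(P, Z) = ((-2 + 0) - 1)/(P + 1) = (-2 - 1)/(1 + P) = -3/(1 + P))
(-26 + A(6))*o(6, -3) = (-26 - 5/6)*(-3/(1 + 6)) = (-26 - 5*⅙)*(-3/7) = (-26 - ⅚)*(-3*⅐) = -161/6*(-3/7) = 23/2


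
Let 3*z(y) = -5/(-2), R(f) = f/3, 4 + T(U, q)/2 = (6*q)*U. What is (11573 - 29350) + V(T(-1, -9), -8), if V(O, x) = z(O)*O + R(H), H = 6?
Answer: -53075/3 ≈ -17692.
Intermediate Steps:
T(U, q) = -8 + 12*U*q (T(U, q) = -8 + 2*((6*q)*U) = -8 + 2*(6*U*q) = -8 + 12*U*q)
R(f) = f/3 (R(f) = f*(1/3) = f/3)
z(y) = 5/6 (z(y) = (-5/(-2))/3 = (-5*(-1/2))/3 = (1/3)*(5/2) = 5/6)
V(O, x) = 2 + 5*O/6 (V(O, x) = 5*O/6 + (1/3)*6 = 5*O/6 + 2 = 2 + 5*O/6)
(11573 - 29350) + V(T(-1, -9), -8) = (11573 - 29350) + (2 + 5*(-8 + 12*(-1)*(-9))/6) = -17777 + (2 + 5*(-8 + 108)/6) = -17777 + (2 + (5/6)*100) = -17777 + (2 + 250/3) = -17777 + 256/3 = -53075/3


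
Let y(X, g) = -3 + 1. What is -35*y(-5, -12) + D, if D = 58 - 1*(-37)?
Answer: 165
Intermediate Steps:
y(X, g) = -2
D = 95 (D = 58 + 37 = 95)
-35*y(-5, -12) + D = -35*(-2) + 95 = 70 + 95 = 165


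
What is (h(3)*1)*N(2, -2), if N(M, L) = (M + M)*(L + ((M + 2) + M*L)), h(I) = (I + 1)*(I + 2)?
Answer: -160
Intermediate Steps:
h(I) = (1 + I)*(2 + I)
N(M, L) = 2*M*(2 + L + M + L*M) (N(M, L) = (2*M)*(L + ((2 + M) + L*M)) = (2*M)*(L + (2 + M + L*M)) = (2*M)*(2 + L + M + L*M) = 2*M*(2 + L + M + L*M))
(h(3)*1)*N(2, -2) = ((2 + 3² + 3*3)*1)*(2*2*(2 - 2 + 2 - 2*2)) = ((2 + 9 + 9)*1)*(2*2*(2 - 2 + 2 - 4)) = (20*1)*(2*2*(-2)) = 20*(-8) = -160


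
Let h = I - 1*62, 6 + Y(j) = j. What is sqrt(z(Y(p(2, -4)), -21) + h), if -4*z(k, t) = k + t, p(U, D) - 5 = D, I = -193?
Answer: I*sqrt(994)/2 ≈ 15.764*I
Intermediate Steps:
p(U, D) = 5 + D
Y(j) = -6 + j
z(k, t) = -k/4 - t/4 (z(k, t) = -(k + t)/4 = -k/4 - t/4)
h = -255 (h = -193 - 1*62 = -193 - 62 = -255)
sqrt(z(Y(p(2, -4)), -21) + h) = sqrt((-(-6 + (5 - 4))/4 - 1/4*(-21)) - 255) = sqrt((-(-6 + 1)/4 + 21/4) - 255) = sqrt((-1/4*(-5) + 21/4) - 255) = sqrt((5/4 + 21/4) - 255) = sqrt(13/2 - 255) = sqrt(-497/2) = I*sqrt(994)/2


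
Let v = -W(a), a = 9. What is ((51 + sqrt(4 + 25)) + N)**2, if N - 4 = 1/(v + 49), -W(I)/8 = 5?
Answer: 24200525/7921 + 9792*sqrt(29)/89 ≈ 3647.7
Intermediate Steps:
W(I) = -40 (W(I) = -8*5 = -40)
v = 40 (v = -1*(-40) = 40)
N = 357/89 (N = 4 + 1/(40 + 49) = 4 + 1/89 = 357/89 ≈ 4.0112)
((51 + sqrt(4 + 25)) + N)**2 = ((51 + sqrt(4 + 25)) + 357/89)**2 = ((51 + sqrt(29)) + 357/89)**2 = (4896/89 + sqrt(29))**2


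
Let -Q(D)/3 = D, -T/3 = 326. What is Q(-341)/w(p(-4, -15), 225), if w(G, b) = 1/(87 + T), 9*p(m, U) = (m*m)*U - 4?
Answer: -911493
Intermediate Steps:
T = -978 (T = -3*326 = -978)
Q(D) = -3*D
p(m, U) = -4/9 + U*m²/9 (p(m, U) = ((m*m)*U - 4)/9 = (m²*U - 4)/9 = (U*m² - 4)/9 = (-4 + U*m²)/9 = -4/9 + U*m²/9)
w(G, b) = -1/891 (w(G, b) = 1/(87 - 978) = 1/(-891) = -1/891)
Q(-341)/w(p(-4, -15), 225) = (-3*(-341))/(-1/891) = 1023*(-891) = -911493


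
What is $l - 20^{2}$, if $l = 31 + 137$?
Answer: $-232$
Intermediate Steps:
$l = 168$
$l - 20^{2} = 168 - 20^{2} = 168 - 400 = -232$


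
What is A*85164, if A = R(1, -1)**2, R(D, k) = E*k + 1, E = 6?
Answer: 2129100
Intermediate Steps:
R(D, k) = 1 + 6*k (R(D, k) = 6*k + 1 = 1 + 6*k)
A = 25 (A = (1 + 6*(-1))**2 = (1 - 6)**2 = (-5)**2 = 25)
A*85164 = 25*85164 = 2129100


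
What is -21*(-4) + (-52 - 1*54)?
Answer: -22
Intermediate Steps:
-21*(-4) + (-52 - 1*54) = 84 + (-52 - 54) = 84 - 106 = -22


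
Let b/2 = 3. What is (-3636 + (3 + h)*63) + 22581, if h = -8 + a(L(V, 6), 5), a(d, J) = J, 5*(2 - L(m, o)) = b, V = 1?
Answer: 18945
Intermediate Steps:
b = 6 (b = 2*3 = 6)
L(m, o) = 4/5 (L(m, o) = 2 - 1/5*6 = 2 - 6/5 = 4/5)
h = -3 (h = -8 + 5 = -3)
(-3636 + (3 + h)*63) + 22581 = (-3636 + (3 - 3)*63) + 22581 = (-3636 + 0*63) + 22581 = (-3636 + 0) + 22581 = -3636 + 22581 = 18945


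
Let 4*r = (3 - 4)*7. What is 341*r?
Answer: -2387/4 ≈ -596.75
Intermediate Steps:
r = -7/4 (r = ((3 - 4)*7)/4 = (-1*7)/4 = (1/4)*(-7) = -7/4 ≈ -1.7500)
341*r = 341*(-7/4) = -2387/4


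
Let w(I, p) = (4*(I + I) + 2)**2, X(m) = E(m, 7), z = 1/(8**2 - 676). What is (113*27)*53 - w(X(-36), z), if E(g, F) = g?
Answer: 79907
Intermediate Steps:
z = -1/612 (z = 1/(64 - 676) = 1/(-612) = -1/612 ≈ -0.0016340)
X(m) = m
w(I, p) = (2 + 8*I)**2 (w(I, p) = (4*(2*I) + 2)**2 = (8*I + 2)**2 = (2 + 8*I)**2)
(113*27)*53 - w(X(-36), z) = (113*27)*53 - 4*(1 + 4*(-36))**2 = 3051*53 - 4*(1 - 144)**2 = 161703 - 4*(-143)**2 = 161703 - 4*20449 = 161703 - 1*81796 = 161703 - 81796 = 79907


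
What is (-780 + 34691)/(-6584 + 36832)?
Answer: 33911/30248 ≈ 1.1211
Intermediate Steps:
(-780 + 34691)/(-6584 + 36832) = 33911/30248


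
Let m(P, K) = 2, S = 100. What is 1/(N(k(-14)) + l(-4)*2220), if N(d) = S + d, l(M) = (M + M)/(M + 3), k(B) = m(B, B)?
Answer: 1/17862 ≈ 5.5985e-5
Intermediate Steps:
k(B) = 2
l(M) = 2*M/(3 + M) (l(M) = (2*M)/(3 + M) = 2*M/(3 + M))
N(d) = 100 + d
1/(N(k(-14)) + l(-4)*2220) = 1/((100 + 2) + (2*(-4)/(3 - 4))*2220) = 1/(102 + (2*(-4)/(-1))*2220) = 1/(102 + (2*(-4)*(-1))*2220) = 1/(102 + 8*2220) = 1/(102 + 17760) = 1/17862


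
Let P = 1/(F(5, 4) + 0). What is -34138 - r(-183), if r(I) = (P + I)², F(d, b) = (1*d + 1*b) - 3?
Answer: -2432377/36 ≈ -67566.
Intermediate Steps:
F(d, b) = -3 + b + d (F(d, b) = (d + b) - 3 = (b + d) - 3 = -3 + b + d)
P = ⅙ (P = 1/((-3 + 4 + 5) + 0) = 1/(6 + 0) = 1/6 = ⅙ ≈ 0.16667)
r(I) = (⅙ + I)²
-34138 - r(-183) = -34138 - (1 + 6*(-183))²/36 = -34138 - (1 - 1098)²/36 = -34138 - (-1097)²/36 = -34138 - 1203409/36 = -2432377/36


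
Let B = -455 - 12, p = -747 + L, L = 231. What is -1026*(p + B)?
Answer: 1008558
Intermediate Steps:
p = -516 (p = -747 + 231 = -516)
B = -467
-1026*(p + B) = -1026*(-516 - 467) = -1026*(-983) = 1008558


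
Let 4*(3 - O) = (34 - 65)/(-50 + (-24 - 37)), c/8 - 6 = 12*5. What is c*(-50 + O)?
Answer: -919556/37 ≈ -24853.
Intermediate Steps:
c = 528 (c = 48 + 8*(12*5) = 48 + 8*60 = 48 + 480 = 528)
O = 1301/444 (O = 3 - (34 - 65)/(4*(-50 + (-24 - 37))) = 3 - (-31)/(4*(-50 - 61)) = 3 - (-31)/(4*(-111)) = 3 - (-31)*(-1)/(4*111) = 3 - ¼*31/111 = 3 - 31/444 = 1301/444 ≈ 2.9302)
c*(-50 + O) = 528*(-50 + 1301/444) = 528*(-20899/444) = -919556/37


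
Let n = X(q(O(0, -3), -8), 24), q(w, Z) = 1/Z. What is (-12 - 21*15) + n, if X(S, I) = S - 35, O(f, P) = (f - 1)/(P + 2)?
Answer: -2897/8 ≈ -362.13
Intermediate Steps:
O(f, P) = (-1 + f)/(2 + P)
X(S, I) = -35 + S
n = -281/8 (n = -35 + 1/(-8) = -35 - ⅛ = -281/8 ≈ -35.125)
(-12 - 21*15) + n = (-12 - 21*15) - 281/8 = (-12 - 315) - 281/8 = -327 - 281/8 = -2897/8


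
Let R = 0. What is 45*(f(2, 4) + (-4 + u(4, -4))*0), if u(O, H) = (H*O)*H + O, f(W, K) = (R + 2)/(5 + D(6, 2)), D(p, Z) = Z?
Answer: 90/7 ≈ 12.857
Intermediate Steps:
f(W, K) = 2/7 (f(W, K) = (0 + 2)/(5 + 2) = 2/7)
u(O, H) = O + O*H² (u(O, H) = O*H² + O = O + O*H²)
45*(f(2, 4) + (-4 + u(4, -4))*0) = 45*(2/7 + (-4 + 4*(1 + (-4)²))*0) = 45*(2/7 + (-4 + 4*(1 + 16))*0) = 45*(2/7 + (-4 + 4*17)*0) = 45*(2/7 + (-4 + 68)*0) = 45*(2/7 + 64*0) = 45*(2/7 + 0) = 45*(2/7) = 90/7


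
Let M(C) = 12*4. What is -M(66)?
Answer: -48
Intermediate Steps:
M(C) = 48
-M(66) = -1*48 = -48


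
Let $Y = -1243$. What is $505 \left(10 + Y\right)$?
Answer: $-622665$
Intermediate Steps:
$505 \left(10 + Y\right) = 505 \left(10 - 1243\right) = 505 \left(-1233\right) = -622665$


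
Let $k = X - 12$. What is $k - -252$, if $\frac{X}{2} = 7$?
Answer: $254$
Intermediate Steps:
$X = 14$ ($X = 2 \cdot 7 = 14$)
$k = 2$ ($k = 14 - 12 = 2$)
$k - -252 = 2 - -252 = 2 + 252 = 254$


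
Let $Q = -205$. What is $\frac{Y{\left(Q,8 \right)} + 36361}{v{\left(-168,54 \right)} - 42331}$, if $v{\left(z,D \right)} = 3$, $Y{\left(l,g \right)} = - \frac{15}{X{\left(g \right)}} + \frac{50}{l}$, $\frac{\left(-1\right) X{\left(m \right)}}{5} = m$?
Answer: $- \frac{11926451}{13883584} \approx -0.85903$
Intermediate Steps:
$X{\left(m \right)} = - 5 m$
$Y{\left(l,g \right)} = \frac{3}{g} + \frac{50}{l}$ ($Y{\left(l,g \right)} = - \frac{15}{\left(-5\right) g} + \frac{50}{l} = - 15 \left(- \frac{1}{5 g}\right) + \frac{50}{l} = \frac{3}{g} + \frac{50}{l}$)
$\frac{Y{\left(Q,8 \right)} + 36361}{v{\left(-168,54 \right)} - 42331} = \frac{\left(\frac{3}{8} + \frac{50}{-205}\right) + 36361}{3 - 42331} = \frac{\left(3 \cdot \frac{1}{8} + 50 \left(- \frac{1}{205}\right)\right) + 36361}{-42328} = \left(\left(\frac{3}{8} - \frac{10}{41}\right) + 36361\right) \left(- \frac{1}{42328}\right) = \left(\frac{43}{328} + 36361\right) \left(- \frac{1}{42328}\right) = \frac{11926451}{328} \left(- \frac{1}{42328}\right) = - \frac{11926451}{13883584}$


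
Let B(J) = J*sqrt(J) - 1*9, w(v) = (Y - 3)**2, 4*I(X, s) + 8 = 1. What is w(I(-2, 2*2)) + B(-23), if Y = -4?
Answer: 40 - 23*I*sqrt(23) ≈ 40.0 - 110.3*I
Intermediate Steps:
I(X, s) = -7/4 (I(X, s) = -2 + (1/4)*1 = -2 + 1/4 = -7/4)
w(v) = 49 (w(v) = (-4 - 3)**2 = (-7)**2 = 49)
B(J) = -9 + J**(3/2) (B(J) = J**(3/2) - 9 = -9 + J**(3/2))
w(I(-2, 2*2)) + B(-23) = 49 + (-9 + (-23)**(3/2)) = 49 + (-9 - 23*I*sqrt(23)) = 40 - 23*I*sqrt(23)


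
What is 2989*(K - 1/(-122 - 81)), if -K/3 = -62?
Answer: 16123093/29 ≈ 5.5597e+5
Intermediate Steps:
K = 186 (K = -3*(-62) = 186)
2989*(K - 1/(-122 - 81)) = 2989*(186 - 1/(-122 - 81)) = 2989*(186 - 1/(-203)) = 2989*(186 - 1*(-1/203)) = 2989*(186 + 1/203) = 2989*(37759/203) = 16123093/29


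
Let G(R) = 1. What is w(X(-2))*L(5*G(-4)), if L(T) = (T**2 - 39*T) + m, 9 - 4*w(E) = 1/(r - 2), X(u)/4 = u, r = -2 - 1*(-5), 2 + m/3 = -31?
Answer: -538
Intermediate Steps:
m = -99 (m = -6 + 3*(-31) = -6 - 93 = -99)
r = 3 (r = -2 + 5 = 3)
X(u) = 4*u
w(E) = 2 (w(E) = 9/4 - 1/(4*(3 - 2)) = 9/4 - 1/4/1 = 9/4 - 1/4*1 = 9/4 - 1/4 = 2)
L(T) = -99 + T**2 - 39*T (L(T) = (T**2 - 39*T) - 99 = -99 + T**2 - 39*T)
w(X(-2))*L(5*G(-4)) = 2*(-99 + (5*1)**2 - 195) = 2*(-99 + 5**2 - 39*5) = 2*(-99 + 25 - 195) = 2*(-269) = -538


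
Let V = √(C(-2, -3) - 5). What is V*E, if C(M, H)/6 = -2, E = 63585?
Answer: 63585*I*√17 ≈ 2.6217e+5*I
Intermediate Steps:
C(M, H) = -12 (C(M, H) = 6*(-2) = -12)
V = I*√17 (V = √(-12 - 5) = √(-17) = I*√17 ≈ 4.1231*I)
V*E = (I*√17)*63585 = 63585*I*√17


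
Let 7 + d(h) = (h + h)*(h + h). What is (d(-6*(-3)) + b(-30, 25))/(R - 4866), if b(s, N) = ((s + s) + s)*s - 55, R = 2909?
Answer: -3934/1957 ≈ -2.0102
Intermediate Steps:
d(h) = -7 + 4*h² (d(h) = -7 + (h + h)*(h + h) = -7 + (2*h)*(2*h) = -7 + 4*h²)
b(s, N) = -55 + 3*s² (b(s, N) = (2*s + s)*s - 55 = (3*s)*s - 55 = 3*s² - 55 = -55 + 3*s²)
(d(-6*(-3)) + b(-30, 25))/(R - 4866) = ((-7 + 4*(-6*(-3))²) + (-55 + 3*(-30)²))/(2909 - 4866) = ((-7 + 4*18²) + (-55 + 3*900))/(-1957) = ((-7 + 4*324) + (-55 + 2700))*(-1/1957) = ((-7 + 1296) + 2645)*(-1/1957) = (1289 + 2645)*(-1/1957) = 3934*(-1/1957) = -3934/1957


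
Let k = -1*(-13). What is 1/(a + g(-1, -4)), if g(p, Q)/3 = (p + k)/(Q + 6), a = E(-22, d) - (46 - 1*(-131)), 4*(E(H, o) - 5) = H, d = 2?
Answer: -2/319 ≈ -0.0062696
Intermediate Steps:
E(H, o) = 5 + H/4
k = 13
a = -355/2 (a = (5 + (¼)*(-22)) - (46 - 1*(-131)) = (5 - 11/2) - (46 + 131) = -½ - 1*177 = -½ - 177 = -355/2 ≈ -177.50)
g(p, Q) = 3*(13 + p)/(6 + Q) (g(p, Q) = 3*((p + 13)/(Q + 6)) = 3*((13 + p)/(6 + Q)) = 3*(13 + p)/(6 + Q))
1/(a + g(-1, -4)) = 1/(-355/2 + 3*(13 - 1)/(6 - 4)) = 1/(-355/2 + 3*12/2) = 1/(-355/2 + 3*(½)*12) = 1/(-355/2 + 18) = 1/(-319/2) = -2/319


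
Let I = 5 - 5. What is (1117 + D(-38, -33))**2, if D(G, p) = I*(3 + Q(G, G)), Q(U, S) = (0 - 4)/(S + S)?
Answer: 1247689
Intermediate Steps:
Q(U, S) = -2/S (Q(U, S) = -4*1/(2*S) = -2/S)
I = 0
D(G, p) = 0 (D(G, p) = 0*(3 - 2/G) = 0)
(1117 + D(-38, -33))**2 = (1117 + 0)**2 = 1117**2 = 1247689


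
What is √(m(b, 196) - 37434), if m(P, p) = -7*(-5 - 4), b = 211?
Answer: I*√37371 ≈ 193.32*I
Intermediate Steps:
m(P, p) = 63 (m(P, p) = -7*(-9) = 63)
√(m(b, 196) - 37434) = √(63 - 37434) = √(-37371) = I*√37371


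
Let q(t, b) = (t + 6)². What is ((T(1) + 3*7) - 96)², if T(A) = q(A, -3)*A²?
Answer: 676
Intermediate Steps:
q(t, b) = (6 + t)²
T(A) = A²*(6 + A)² (T(A) = (6 + A)²*A² = A²*(6 + A)²)
((T(1) + 3*7) - 96)² = ((1²*(6 + 1)² + 3*7) - 96)² = ((1*7² + 21) - 96)² = ((1*49 + 21) - 96)² = ((49 + 21) - 96)² = (70 - 96)² = (-26)² = 676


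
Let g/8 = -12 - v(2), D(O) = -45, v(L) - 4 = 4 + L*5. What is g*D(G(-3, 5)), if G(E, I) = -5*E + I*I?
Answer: 10800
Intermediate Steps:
G(E, I) = I² - 5*E (G(E, I) = -5*E + I² = I² - 5*E)
v(L) = 8 + 5*L (v(L) = 4 + (4 + L*5) = 4 + (4 + 5*L) = 8 + 5*L)
g = -240 (g = 8*(-12 - (8 + 5*2)) = 8*(-12 - (8 + 10)) = 8*(-12 - 1*18) = 8*(-12 - 18) = 8*(-30) = -240)
g*D(G(-3, 5)) = -240*(-45) = 10800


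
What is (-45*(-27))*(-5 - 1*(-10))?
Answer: 6075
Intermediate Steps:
(-45*(-27))*(-5 - 1*(-10)) = 1215*(-5 + 10) = 1215*5 = 6075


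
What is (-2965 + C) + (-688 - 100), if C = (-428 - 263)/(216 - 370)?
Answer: -577271/154 ≈ -3748.5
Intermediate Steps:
C = 691/154 (C = -691/(-154) = -691*(-1/154) = 691/154 ≈ 4.4870)
(-2965 + C) + (-688 - 100) = (-2965 + 691/154) + (-688 - 100) = -455919/154 - 788 = -577271/154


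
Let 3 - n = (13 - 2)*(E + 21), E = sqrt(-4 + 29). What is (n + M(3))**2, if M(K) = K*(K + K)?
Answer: 70225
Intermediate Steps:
E = 5 (E = sqrt(25) = 5)
M(K) = 2*K**2 (M(K) = K*(2*K) = 2*K**2)
n = -283 (n = 3 - (13 - 2)*(5 + 21) = 3 - 11*26 = 3 - 1*286 = 3 - 286 = -283)
(n + M(3))**2 = (-283 + 2*3**2)**2 = (-283 + 2*9)**2 = (-283 + 18)**2 = (-265)**2 = 70225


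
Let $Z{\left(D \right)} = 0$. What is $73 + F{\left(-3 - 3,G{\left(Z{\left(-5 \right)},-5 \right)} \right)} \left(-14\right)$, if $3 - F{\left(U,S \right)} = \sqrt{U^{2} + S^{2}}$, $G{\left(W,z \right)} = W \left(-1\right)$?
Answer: $115$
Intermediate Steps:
$G{\left(W,z \right)} = - W$
$F{\left(U,S \right)} = 3 - \sqrt{S^{2} + U^{2}}$ ($F{\left(U,S \right)} = 3 - \sqrt{U^{2} + S^{2}} = 3 - \sqrt{S^{2} + U^{2}}$)
$73 + F{\left(-3 - 3,G{\left(Z{\left(-5 \right)},-5 \right)} \right)} \left(-14\right) = 73 + \left(3 - \sqrt{\left(\left(-1\right) 0\right)^{2} + \left(-3 - 3\right)^{2}}\right) \left(-14\right) = 73 + \left(3 - \sqrt{0^{2} + \left(-6\right)^{2}}\right) \left(-14\right) = 73 + \left(3 - \sqrt{0 + 36}\right) \left(-14\right) = 73 + \left(3 - \sqrt{36}\right) \left(-14\right) = 73 + \left(3 - 6\right) \left(-14\right) = 73 - -42 = 73 + 42 = 115$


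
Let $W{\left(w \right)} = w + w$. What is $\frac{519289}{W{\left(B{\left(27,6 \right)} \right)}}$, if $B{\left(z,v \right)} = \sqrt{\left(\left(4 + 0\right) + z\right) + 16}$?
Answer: $\frac{519289 \sqrt{47}}{94} \approx 37873.0$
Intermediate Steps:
$B{\left(z,v \right)} = \sqrt{20 + z}$ ($B{\left(z,v \right)} = \sqrt{\left(4 + z\right) + 16} = \sqrt{20 + z}$)
$W{\left(w \right)} = 2 w$
$\frac{519289}{W{\left(B{\left(27,6 \right)} \right)}} = \frac{519289}{2 \sqrt{20 + 27}} = \frac{519289}{2 \sqrt{47}} = 519289 \frac{\sqrt{47}}{94} = \frac{519289 \sqrt{47}}{94}$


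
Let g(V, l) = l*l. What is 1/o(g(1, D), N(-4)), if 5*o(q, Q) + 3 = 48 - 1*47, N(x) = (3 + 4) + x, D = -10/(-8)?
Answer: -5/2 ≈ -2.5000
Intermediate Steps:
D = 5/4 (D = -10*(-1/8) = 5/4 ≈ 1.2500)
N(x) = 7 + x
g(V, l) = l**2
o(q, Q) = -2/5 (o(q, Q) = -3/5 + (48 - 1*47)/5 = -3/5 + (48 - 47)/5 = -3/5 + (1/5)*1 = -3/5 + 1/5 = -2/5)
1/o(g(1, D), N(-4)) = 1/(-2/5) = -5/2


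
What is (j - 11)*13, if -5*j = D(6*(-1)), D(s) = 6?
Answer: -793/5 ≈ -158.60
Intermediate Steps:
j = -6/5 (j = -1/5*6 = -6/5 ≈ -1.2000)
(j - 11)*13 = (-6/5 - 11)*13 = -61/5*13 = -793/5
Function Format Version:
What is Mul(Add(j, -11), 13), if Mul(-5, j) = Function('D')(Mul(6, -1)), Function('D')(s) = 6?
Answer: Rational(-793, 5) ≈ -158.60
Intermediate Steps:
j = Rational(-6, 5) (j = Mul(Rational(-1, 5), 6) = Rational(-6, 5) ≈ -1.2000)
Mul(Add(j, -11), 13) = Mul(Add(Rational(-6, 5), -11), 13) = Mul(Rational(-61, 5), 13) = Rational(-793, 5)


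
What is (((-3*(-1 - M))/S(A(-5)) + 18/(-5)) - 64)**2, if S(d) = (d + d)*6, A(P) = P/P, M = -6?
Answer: 1896129/400 ≈ 4740.3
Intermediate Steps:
A(P) = 1
S(d) = 12*d (S(d) = (2*d)*6 = 12*d)
(((-3*(-1 - M))/S(A(-5)) + 18/(-5)) - 64)**2 = (((-3*(-1 - 1*(-6)))/((12*1)) + 18/(-5)) - 64)**2 = ((-3*(-1 + 6)/12 + 18*(-1/5)) - 64)**2 = ((-3*5*(1/12) - 18/5) - 64)**2 = ((-15*1/12 - 18/5) - 64)**2 = ((-5/4 - 18/5) - 64)**2 = (-97/20 - 64)**2 = (-1377/20)**2 = 1896129/400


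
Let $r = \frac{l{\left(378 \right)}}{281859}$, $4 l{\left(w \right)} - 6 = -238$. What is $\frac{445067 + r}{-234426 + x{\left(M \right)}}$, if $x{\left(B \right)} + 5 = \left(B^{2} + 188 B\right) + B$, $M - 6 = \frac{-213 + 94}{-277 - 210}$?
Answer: $- \frac{5950387091577931}{3117958948923861} \approx -1.9084$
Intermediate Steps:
$l{\left(w \right)} = -58$ ($l{\left(w \right)} = \frac{3}{2} + \frac{1}{4} \left(-238\right) = \frac{3}{2} - \frac{119}{2} = -58$)
$M = \frac{3041}{487}$ ($M = 6 + \frac{-213 + 94}{-277 - 210} = 6 - \frac{119}{-487} = 6 - - \frac{119}{487} = 6 + \frac{119}{487} = \frac{3041}{487} \approx 6.2444$)
$x{\left(B \right)} = -5 + B^{2} + 189 B$ ($x{\left(B \right)} = -5 + \left(\left(B^{2} + 188 B\right) + B\right) = -5 + \left(B^{2} + 189 B\right) = -5 + B^{2} + 189 B$)
$r = - \frac{58}{281859} \approx -0.00020578$
$\frac{445067 + r}{-234426 + x{\left(M \right)}} = \frac{445067 - \frac{58}{281859}}{-234426 + \left(-5 + \left(\frac{3041}{487}\right)^{2} + 189 \cdot \frac{3041}{487}\right)} = \frac{125446139495}{281859 \left(-234426 + \left(-5 + \frac{9247681}{237169} + \frac{574749}{487}\right)\right)} = \frac{125446139495}{281859 \left(-234426 + \frac{287964599}{237169}\right)} = \frac{125446139495}{281859 \left(- \frac{55310615395}{237169}\right)} = \frac{125446139495}{281859} \left(- \frac{237169}{55310615395}\right) = - \frac{5950387091577931}{3117958948923861}$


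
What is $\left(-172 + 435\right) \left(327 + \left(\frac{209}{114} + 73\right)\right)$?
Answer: $\frac{634093}{6} \approx 1.0568 \cdot 10^{5}$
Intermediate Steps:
$\left(-172 + 435\right) \left(327 + \left(\frac{209}{114} + 73\right)\right) = 263 \left(327 + \left(209 \cdot \frac{1}{114} + 73\right)\right) = 263 \left(327 + \left(\frac{11}{6} + 73\right)\right) = 263 \left(327 + \frac{449}{6}\right) = 263 \cdot \frac{2411}{6} = \frac{634093}{6}$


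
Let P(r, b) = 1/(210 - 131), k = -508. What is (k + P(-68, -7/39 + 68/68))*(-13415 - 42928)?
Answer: 2261100933/79 ≈ 2.8622e+7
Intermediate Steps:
P(r, b) = 1/79
(k + P(-68, -7/39 + 68/68))*(-13415 - 42928) = (-508 + 1/79)*(-13415 - 42928) = -40131/79*(-56343) = 2261100933/79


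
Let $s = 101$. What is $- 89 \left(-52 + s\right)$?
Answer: $-4361$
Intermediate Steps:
$- 89 \left(-52 + s\right) = - 89 \left(-52 + 101\right) = \left(-89\right) 49 = -4361$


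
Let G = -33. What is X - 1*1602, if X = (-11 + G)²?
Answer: 334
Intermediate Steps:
X = 1936 (X = (-11 - 33)² = (-44)² = 1936)
X - 1*1602 = 1936 - 1*1602 = 1936 - 1602 = 334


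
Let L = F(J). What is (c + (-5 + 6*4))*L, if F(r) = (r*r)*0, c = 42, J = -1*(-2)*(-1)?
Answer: 0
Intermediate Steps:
J = -2 (J = 2*(-1) = -2)
F(r) = 0 (F(r) = r²*0 = 0)
L = 0
(c + (-5 + 6*4))*L = (42 + (-5 + 6*4))*0 = (42 + (-5 + 24))*0 = (42 + 19)*0 = 61*0 = 0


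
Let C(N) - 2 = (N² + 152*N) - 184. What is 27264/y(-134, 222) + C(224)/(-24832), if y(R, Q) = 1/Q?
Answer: 75149138907/12416 ≈ 6.0526e+6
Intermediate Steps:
C(N) = -182 + N² + 152*N (C(N) = 2 + ((N² + 152*N) - 184) = 2 + (-184 + N² + 152*N) = -182 + N² + 152*N)
27264/y(-134, 222) + C(224)/(-24832) = 27264/(1/222) + (-182 + 224² + 152*224)/(-24832) = 27264/(1/222) + (-182 + 50176 + 34048)*(-1/24832) = 27264*222 + 84042*(-1/24832) = 6052608 - 42021/12416 = 75149138907/12416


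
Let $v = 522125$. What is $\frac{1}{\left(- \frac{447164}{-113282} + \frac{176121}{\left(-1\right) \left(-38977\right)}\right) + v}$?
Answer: $\frac{2207696257}{1152712098411300} \approx 1.9152 \cdot 10^{-6}$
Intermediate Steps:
$\frac{1}{\left(- \frac{447164}{-113282} + \frac{176121}{\left(-1\right) \left(-38977\right)}\right) + v} = \frac{1}{\left(- \frac{447164}{-113282} + \frac{176121}{\left(-1\right) \left(-38977\right)}\right) + 522125} = \frac{1}{\left(\left(-447164\right) \left(- \frac{1}{113282}\right) + \frac{176121}{38977}\right) + 522125} = \frac{1}{\left(\frac{223582}{56641} + 176121 \cdot \frac{1}{38977}\right) + 522125} = \frac{1}{\left(\frac{223582}{56641} + \frac{176121}{38977}\right) + 522125} = \frac{1}{\frac{18690225175}{2207696257} + 522125} = \frac{1}{\frac{1152712098411300}{2207696257}} = \frac{2207696257}{1152712098411300}$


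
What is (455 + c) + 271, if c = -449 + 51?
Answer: 328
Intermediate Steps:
c = -398
(455 + c) + 271 = (455 - 398) + 271 = 57 + 271 = 328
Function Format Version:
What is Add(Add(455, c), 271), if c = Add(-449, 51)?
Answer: 328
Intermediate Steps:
c = -398
Add(Add(455, c), 271) = Add(Add(455, -398), 271) = Add(57, 271) = 328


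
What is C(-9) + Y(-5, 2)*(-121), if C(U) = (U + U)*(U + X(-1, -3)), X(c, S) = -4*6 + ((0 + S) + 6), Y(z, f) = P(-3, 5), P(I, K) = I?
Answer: 903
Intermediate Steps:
Y(z, f) = -3
X(c, S) = -18 + S (X(c, S) = -24 + (S + 6) = -24 + (6 + S) = -18 + S)
C(U) = 2*U*(-21 + U) (C(U) = (U + U)*(U + (-18 - 3)) = (2*U)*(U - 21) = (2*U)*(-21 + U) = 2*U*(-21 + U))
C(-9) + Y(-5, 2)*(-121) = 2*(-9)*(-21 - 9) - 3*(-121) = 2*(-9)*(-30) + 363 = 540 + 363 = 903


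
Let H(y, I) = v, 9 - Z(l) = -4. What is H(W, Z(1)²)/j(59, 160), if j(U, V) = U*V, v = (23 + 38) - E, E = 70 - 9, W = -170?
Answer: 0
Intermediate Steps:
Z(l) = 13 (Z(l) = 9 - 1*(-4) = 9 + 4 = 13)
E = 61
v = 0 (v = (23 + 38) - 1*61 = 61 - 61 = 0)
H(y, I) = 0
H(W, Z(1)²)/j(59, 160) = 0/((59*160)) = 0/9440 = 0*(1/9440) = 0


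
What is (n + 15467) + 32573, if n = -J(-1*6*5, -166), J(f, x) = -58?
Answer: 48098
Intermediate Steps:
n = 58 (n = -1*(-58) = 58)
(n + 15467) + 32573 = (58 + 15467) + 32573 = 15525 + 32573 = 48098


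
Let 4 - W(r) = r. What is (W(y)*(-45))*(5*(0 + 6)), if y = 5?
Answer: 1350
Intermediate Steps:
W(r) = 4 - r
(W(y)*(-45))*(5*(0 + 6)) = ((4 - 1*5)*(-45))*(5*(0 + 6)) = ((4 - 5)*(-45))*(5*6) = -1*(-45)*30 = 45*30 = 1350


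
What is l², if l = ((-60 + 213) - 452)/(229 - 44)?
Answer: 89401/34225 ≈ 2.6122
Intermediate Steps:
l = -299/185 (l = (153 - 452)/185 = -299*1/185 = -299/185 ≈ -1.6162)
l² = (-299/185)² = 89401/34225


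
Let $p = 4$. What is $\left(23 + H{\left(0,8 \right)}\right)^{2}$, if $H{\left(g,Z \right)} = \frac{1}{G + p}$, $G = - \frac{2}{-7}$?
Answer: $\frac{485809}{900} \approx 539.79$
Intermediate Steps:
$G = \frac{2}{7}$ ($G = \left(-2\right) \left(- \frac{1}{7}\right) = \frac{2}{7} \approx 0.28571$)
$H{\left(g,Z \right)} = \frac{7}{30}$ ($H{\left(g,Z \right)} = \frac{1}{\frac{2}{7} + 4} = \frac{1}{\frac{30}{7}} = \frac{7}{30}$)
$\left(23 + H{\left(0,8 \right)}\right)^{2} = \left(23 + \frac{7}{30}\right)^{2} = \left(\frac{697}{30}\right)^{2} = \frac{485809}{900}$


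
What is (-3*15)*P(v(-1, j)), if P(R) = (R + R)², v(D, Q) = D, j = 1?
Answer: -180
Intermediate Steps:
P(R) = 4*R² (P(R) = (2*R)² = 4*R²)
(-3*15)*P(v(-1, j)) = (-3*15)*(4*(-1)²) = -180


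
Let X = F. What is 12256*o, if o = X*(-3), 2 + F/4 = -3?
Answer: 735360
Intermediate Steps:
F = -20 (F = -8 + 4*(-3) = -8 - 12 = -20)
X = -20
o = 60 (o = -20*(-3) = 60)
12256*o = 12256*60 = 735360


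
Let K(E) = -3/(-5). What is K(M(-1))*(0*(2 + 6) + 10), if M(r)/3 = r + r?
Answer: 6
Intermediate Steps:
M(r) = 6*r (M(r) = 3*(r + r) = 3*(2*r) = 6*r)
K(E) = ⅗ (K(E) = -3*(-⅕) = ⅗)
K(M(-1))*(0*(2 + 6) + 10) = 3*(0*(2 + 6) + 10)/5 = 3*(0*8 + 10)/5 = 3*(0 + 10)/5 = (⅗)*10 = 6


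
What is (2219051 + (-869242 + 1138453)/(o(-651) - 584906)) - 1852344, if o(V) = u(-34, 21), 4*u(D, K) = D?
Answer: 142994648227/389943 ≈ 3.6671e+5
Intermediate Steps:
u(D, K) = D/4
o(V) = -17/2 (o(V) = (1/4)*(-34) = -17/2)
(2219051 + (-869242 + 1138453)/(o(-651) - 584906)) - 1852344 = (2219051 + (-869242 + 1138453)/(-17/2 - 584906)) - 1852344 = (2219051 + 269211/(-1169829/2)) - 1852344 = (2219051 + 269211*(-2/1169829)) - 1852344 = (2219051 - 179474/389943) - 1852344 = 865303224619/389943 - 1852344 = 142994648227/389943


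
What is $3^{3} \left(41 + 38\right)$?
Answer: $2133$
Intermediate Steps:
$3^{3} \left(41 + 38\right) = 27 \cdot 79 = 2133$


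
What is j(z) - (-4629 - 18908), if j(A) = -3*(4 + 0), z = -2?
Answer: 23525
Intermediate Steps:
j(A) = -12 (j(A) = -3*4 = -12)
j(z) - (-4629 - 18908) = -12 - (-4629 - 18908) = -12 - 1*(-23537) = -12 + 23537 = 23525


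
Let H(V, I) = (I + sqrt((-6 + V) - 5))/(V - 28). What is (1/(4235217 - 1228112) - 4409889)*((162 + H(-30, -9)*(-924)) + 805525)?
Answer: -61957417481886153632/17441209 - 6126581658740928*I*sqrt(41)/87206045 ≈ -3.5524e+12 - 4.4985e+8*I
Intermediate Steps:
H(V, I) = (I + sqrt(-11 + V))/(-28 + V)
(1/(4235217 - 1228112) - 4409889)*((162 + H(-30, -9)*(-924)) + 805525) = (1/(4235217 - 1228112) - 4409889)*((162 + ((-9 + sqrt(-11 - 30))/(-28 - 30))*(-924)) + 805525) = (1/3007105 - 4409889)*((162 + ((-9 + sqrt(-41))/(-58))*(-924)) + 805525) = (1/3007105 - 4409889)*((162 - (-9 + I*sqrt(41))/58*(-924)) + 805525) = -13260999261344*((162 + (9/58 - I*sqrt(41)/58)*(-924)) + 805525)/3007105 = -13260999261344*((162 + (-4158/29 + 462*I*sqrt(41)/29)) + 805525)/3007105 = -13260999261344*((540/29 + 462*I*sqrt(41)/29) + 805525)/3007105 = -13260999261344*(23360765/29 + 462*I*sqrt(41)/29)/3007105 = -61957417481886153632/17441209 - 6126581658740928*I*sqrt(41)/87206045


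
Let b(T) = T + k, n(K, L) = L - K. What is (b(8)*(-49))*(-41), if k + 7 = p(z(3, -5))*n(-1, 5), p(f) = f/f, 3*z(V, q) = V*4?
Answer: 14063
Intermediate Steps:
z(V, q) = 4*V/3 (z(V, q) = (V*4)/3 = (4*V)/3 = 4*V/3)
p(f) = 1
k = -1 (k = -7 + 1*(5 - 1*(-1)) = -7 + 1*(5 + 1) = -7 + 1*6 = -7 + 6 = -1)
b(T) = -1 + T (b(T) = T - 1 = -1 + T)
(b(8)*(-49))*(-41) = ((-1 + 8)*(-49))*(-41) = (7*(-49))*(-41) = -343*(-41) = 14063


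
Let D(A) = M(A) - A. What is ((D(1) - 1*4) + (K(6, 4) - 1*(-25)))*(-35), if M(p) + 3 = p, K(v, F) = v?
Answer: -840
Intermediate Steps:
M(p) = -3 + p
D(A) = -3 (D(A) = (-3 + A) - A = -3)
((D(1) - 1*4) + (K(6, 4) - 1*(-25)))*(-35) = ((-3 - 1*4) + (6 - 1*(-25)))*(-35) = ((-3 - 4) + (6 + 25))*(-35) = (-7 + 31)*(-35) = 24*(-35) = -840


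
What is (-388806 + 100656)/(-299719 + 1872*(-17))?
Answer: 288150/331543 ≈ 0.86912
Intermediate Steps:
(-388806 + 100656)/(-299719 + 1872*(-17)) = -288150/(-299719 - 31824) = -288150/(-331543) = -288150*(-1/331543) = 288150/331543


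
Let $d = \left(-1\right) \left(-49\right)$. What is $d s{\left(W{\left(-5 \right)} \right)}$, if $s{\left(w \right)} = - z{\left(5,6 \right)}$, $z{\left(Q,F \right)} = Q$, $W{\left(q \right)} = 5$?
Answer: $-245$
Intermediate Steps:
$s{\left(w \right)} = -5$ ($s{\left(w \right)} = \left(-1\right) 5 = -5$)
$d = 49$
$d s{\left(W{\left(-5 \right)} \right)} = 49 \left(-5\right) = -245$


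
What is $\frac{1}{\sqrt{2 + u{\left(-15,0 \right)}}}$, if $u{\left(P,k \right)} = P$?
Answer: $- \frac{i \sqrt{13}}{13} \approx - 0.27735 i$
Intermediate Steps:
$\frac{1}{\sqrt{2 + u{\left(-15,0 \right)}}} = \frac{1}{\sqrt{2 - 15}} = \frac{1}{\sqrt{-13}} = \frac{1}{i \sqrt{13}} = - \frac{i \sqrt{13}}{13}$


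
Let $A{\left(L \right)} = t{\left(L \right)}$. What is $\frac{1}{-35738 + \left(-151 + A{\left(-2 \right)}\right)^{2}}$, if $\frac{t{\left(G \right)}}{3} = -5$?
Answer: $- \frac{1}{8182} \approx -0.00012222$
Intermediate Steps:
$t{\left(G \right)} = -15$ ($t{\left(G \right)} = 3 \left(-5\right) = -15$)
$A{\left(L \right)} = -15$
$\frac{1}{-35738 + \left(-151 + A{\left(-2 \right)}\right)^{2}} = \frac{1}{-35738 + \left(-151 - 15\right)^{2}} = \frac{1}{-35738 + \left(-166\right)^{2}} = \frac{1}{-35738 + 27556} = \frac{1}{-8182} = - \frac{1}{8182}$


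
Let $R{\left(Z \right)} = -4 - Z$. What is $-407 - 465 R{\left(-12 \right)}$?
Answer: $-4127$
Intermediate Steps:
$-407 - 465 R{\left(-12 \right)} = -407 - 465 \left(-4 - -12\right) = -407 - 465 \left(-4 + 12\right) = -407 - 3720 = -4127$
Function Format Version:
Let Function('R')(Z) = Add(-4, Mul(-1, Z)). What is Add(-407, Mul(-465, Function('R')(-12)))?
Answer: -4127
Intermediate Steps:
Add(-407, Mul(-465, Function('R')(-12))) = Add(-407, Mul(-465, Add(-4, Mul(-1, -12)))) = Add(-407, Mul(-465, Add(-4, 12))) = Add(-407, Mul(-465, 8)) = Add(-407, -3720) = -4127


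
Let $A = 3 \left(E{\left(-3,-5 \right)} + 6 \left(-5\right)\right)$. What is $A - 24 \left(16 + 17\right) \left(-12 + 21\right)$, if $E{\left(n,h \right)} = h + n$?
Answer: $-7242$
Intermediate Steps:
$A = -114$ ($A = 3 \left(\left(-5 - 3\right) + 6 \left(-5\right)\right) = 3 \left(-8 - 30\right) = 3 \left(-38\right) = -114$)
$A - 24 \left(16 + 17\right) \left(-12 + 21\right) = -114 - 24 \left(16 + 17\right) \left(-12 + 21\right) = -114 - 24 \cdot 33 \cdot 9 = -114 - 7128 = -7242$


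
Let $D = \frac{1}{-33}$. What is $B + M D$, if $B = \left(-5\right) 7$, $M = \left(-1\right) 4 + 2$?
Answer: $- \frac{1153}{33} \approx -34.939$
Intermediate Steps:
$D = - \frac{1}{33} \approx -0.030303$
$M = -2$ ($M = -4 + 2 = -2$)
$B = -35$
$B + M D = -35 - - \frac{2}{33} = -35 + \frac{2}{33} = - \frac{1153}{33}$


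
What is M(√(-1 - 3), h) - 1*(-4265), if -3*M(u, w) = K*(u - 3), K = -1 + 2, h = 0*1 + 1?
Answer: 4266 - 2*I/3 ≈ 4266.0 - 0.66667*I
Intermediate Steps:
h = 1 (h = 0 + 1 = 1)
K = 1
M(u, w) = 1 - u/3 (M(u, w) = -(u - 3)/3 = -(-3 + u)/3 = 1 - u/3)
M(√(-1 - 3), h) - 1*(-4265) = (1 - √(-1 - 3)/3) - 1*(-4265) = (1 - 2*I/3) + 4265 = 4266 - 2*I/3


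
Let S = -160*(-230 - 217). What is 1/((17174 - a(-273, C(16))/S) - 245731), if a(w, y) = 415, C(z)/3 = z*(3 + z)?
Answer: -14304/3269279411 ≈ -4.3753e-6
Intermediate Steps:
C(z) = 3*z*(3 + z) (C(z) = 3*(z*(3 + z)) = 3*z*(3 + z))
S = 71520 (S = -160*(-447) = 71520)
1/((17174 - a(-273, C(16))/S) - 245731) = 1/((17174 - 415/71520) - 245731) = 1/((17174 - 1*83/14304) - 245731) = 1/((17174 - 83/14304) - 245731) = 1/(245656813/14304 - 245731) = 1/(-3269279411/14304) = -14304/3269279411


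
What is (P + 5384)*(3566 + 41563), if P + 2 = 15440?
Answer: 939676038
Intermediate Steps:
P = 15438 (P = -2 + 15440 = 15438)
(P + 5384)*(3566 + 41563) = (15438 + 5384)*(3566 + 41563) = 20822*45129 = 939676038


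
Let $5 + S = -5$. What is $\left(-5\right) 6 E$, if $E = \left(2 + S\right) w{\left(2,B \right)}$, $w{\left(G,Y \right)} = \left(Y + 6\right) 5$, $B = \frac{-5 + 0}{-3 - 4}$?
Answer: $\frac{56400}{7} \approx 8057.1$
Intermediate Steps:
$S = -10$ ($S = -5 - 5 = -10$)
$B = \frac{5}{7}$ ($B = - \frac{5}{-7} = \left(-5\right) \left(- \frac{1}{7}\right) = \frac{5}{7} \approx 0.71429$)
$w{\left(G,Y \right)} = 30 + 5 Y$ ($w{\left(G,Y \right)} = \left(6 + Y\right) 5 = 30 + 5 Y$)
$E = - \frac{1880}{7}$ ($E = \left(2 - 10\right) \left(30 + 5 \cdot \frac{5}{7}\right) = - 8 \left(30 + \frac{25}{7}\right) = \left(-8\right) \frac{235}{7} = - \frac{1880}{7} \approx -268.57$)
$\left(-5\right) 6 E = \left(-5\right) 6 \left(- \frac{1880}{7}\right) = \left(-30\right) \left(- \frac{1880}{7}\right) = \frac{56400}{7}$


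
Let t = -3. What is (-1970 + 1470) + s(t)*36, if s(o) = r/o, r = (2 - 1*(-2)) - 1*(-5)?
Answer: -608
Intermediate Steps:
r = 9 (r = (2 + 2) + 5 = 4 + 5 = 9)
s(o) = 9/o
(-1970 + 1470) + s(t)*36 = (-1970 + 1470) + (9/(-3))*36 = -500 + (9*(-⅓))*36 = -500 - 3*36 = -500 - 108 = -608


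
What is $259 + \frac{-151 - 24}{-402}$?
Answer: $\frac{104293}{402} \approx 259.44$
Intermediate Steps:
$259 + \frac{-151 - 24}{-402} = 259 + \left(-151 - 24\right) \left(- \frac{1}{402}\right) = 259 - - \frac{175}{402} = 259 + \frac{175}{402} = \frac{104293}{402}$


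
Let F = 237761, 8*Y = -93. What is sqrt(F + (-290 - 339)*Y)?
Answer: sqrt(3921170)/4 ≈ 495.05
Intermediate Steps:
Y = -93/8 (Y = (1/8)*(-93) = -93/8 ≈ -11.625)
sqrt(F + (-290 - 339)*Y) = sqrt(237761 + (-290 - 339)*(-93/8)) = sqrt(237761 - 629*(-93/8)) = sqrt(237761 + 58497/8) = sqrt(1960585/8) = sqrt(3921170)/4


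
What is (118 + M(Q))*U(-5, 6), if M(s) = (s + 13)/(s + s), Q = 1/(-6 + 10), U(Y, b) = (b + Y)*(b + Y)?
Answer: 289/2 ≈ 144.50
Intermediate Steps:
U(Y, b) = (Y + b)² (U(Y, b) = (Y + b)*(Y + b) = (Y + b)²)
Q = ¼ (Q = 1/4 = ¼ ≈ 0.25000)
M(s) = (13 + s)/(2*s) (M(s) = (13 + s)/((2*s)) = (13 + s)*(1/(2*s)) = (13 + s)/(2*s))
(118 + M(Q))*U(-5, 6) = (118 + (13 + ¼)/(2*(¼)))*(-5 + 6)² = (118 + (½)*4*(53/4))*1² = (118 + 53/2)*1 = (289/2)*1 = 289/2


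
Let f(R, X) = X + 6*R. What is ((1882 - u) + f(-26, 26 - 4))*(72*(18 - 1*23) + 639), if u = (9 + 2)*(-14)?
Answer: 530658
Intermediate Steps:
u = -154 (u = 11*(-14) = -154)
((1882 - u) + f(-26, 26 - 4))*(72*(18 - 1*23) + 639) = ((1882 - 1*(-154)) + ((26 - 4) + 6*(-26)))*(72*(18 - 1*23) + 639) = ((1882 + 154) + (22 - 156))*(72*(18 - 23) + 639) = (2036 - 134)*(72*(-5) + 639) = 1902*(-360 + 639) = 1902*279 = 530658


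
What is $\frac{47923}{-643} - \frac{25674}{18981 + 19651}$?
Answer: $- \frac{84903169}{1129108} \approx -75.195$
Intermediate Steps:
$\frac{47923}{-643} - \frac{25674}{18981 + 19651} = 47923 \left(- \frac{1}{643}\right) - \frac{25674}{38632} = - \frac{47923}{643} - \frac{1167}{1756} = - \frac{84903169}{1129108}$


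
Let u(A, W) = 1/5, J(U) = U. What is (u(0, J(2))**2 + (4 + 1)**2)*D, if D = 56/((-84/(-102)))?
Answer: 42568/25 ≈ 1702.7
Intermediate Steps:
u(A, W) = 1/5
D = 68 (D = 56/((-84*(-1/102))) = 56/(14/17) = 56*(17/14) = 68)
(u(0, J(2))**2 + (4 + 1)**2)*D = ((1/5)**2 + (4 + 1)**2)*68 = (1/25 + 5**2)*68 = (1/25 + 25)*68 = (626/25)*68 = 42568/25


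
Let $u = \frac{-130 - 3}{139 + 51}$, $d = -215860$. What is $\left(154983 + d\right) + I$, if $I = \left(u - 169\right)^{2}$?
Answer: $- \frac{3207891}{100} \approx -32079.0$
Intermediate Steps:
$u = - \frac{7}{10}$ ($u = - \frac{133}{190} = \left(-133\right) \frac{1}{190} = - \frac{7}{10} \approx -0.7$)
$I = \frac{2879809}{100}$ ($I = \left(- \frac{7}{10} - 169\right)^{2} = \left(- \frac{1697}{10}\right)^{2} = \frac{2879809}{100} \approx 28798.0$)
$\left(154983 + d\right) + I = \left(154983 - 215860\right) + \frac{2879809}{100} = -60877 + \frac{2879809}{100} = - \frac{3207891}{100}$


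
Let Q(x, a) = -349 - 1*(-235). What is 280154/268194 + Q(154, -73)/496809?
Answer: 2576897305/2467429499 ≈ 1.0444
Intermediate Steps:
Q(x, a) = -114 (Q(x, a) = -349 + 235 = -114)
280154/268194 + Q(154, -73)/496809 = 280154/268194 - 114/496809 = 280154*(1/268194) - 114*1/496809 = 140077/134097 - 38/165603 = 2576897305/2467429499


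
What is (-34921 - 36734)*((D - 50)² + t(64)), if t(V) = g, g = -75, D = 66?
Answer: -12969555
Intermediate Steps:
t(V) = -75
(-34921 - 36734)*((D - 50)² + t(64)) = (-34921 - 36734)*((66 - 50)² - 75) = -71655*(16² - 75) = -71655*(256 - 75) = -71655*181 = -12969555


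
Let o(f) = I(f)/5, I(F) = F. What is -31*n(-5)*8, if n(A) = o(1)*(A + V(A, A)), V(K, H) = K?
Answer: 496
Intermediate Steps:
o(f) = f/5
n(A) = 2*A/5 (n(A) = ((⅕)*1)*(A + A) = (2*A)/5 = 2*A/5)
-31*n(-5)*8 = -62*(-5)/5*8 = -31*(-2)*8 = 62*8 = 496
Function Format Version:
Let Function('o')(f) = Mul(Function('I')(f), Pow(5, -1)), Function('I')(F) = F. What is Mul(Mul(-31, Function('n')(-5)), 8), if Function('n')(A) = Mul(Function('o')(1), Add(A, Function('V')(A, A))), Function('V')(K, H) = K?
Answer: 496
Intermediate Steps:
Function('o')(f) = Mul(Rational(1, 5), f) (Function('o')(f) = Mul(f, Pow(5, -1)) = Mul(f, Rational(1, 5)) = Mul(Rational(1, 5), f))
Function('n')(A) = Mul(Rational(2, 5), A) (Function('n')(A) = Mul(Mul(Rational(1, 5), 1), Add(A, A)) = Mul(Rational(1, 5), Mul(2, A)) = Mul(Rational(2, 5), A))
Mul(Mul(-31, Function('n')(-5)), 8) = Mul(Mul(-31, Mul(Rational(2, 5), -5)), 8) = Mul(Mul(-31, -2), 8) = Mul(62, 8) = 496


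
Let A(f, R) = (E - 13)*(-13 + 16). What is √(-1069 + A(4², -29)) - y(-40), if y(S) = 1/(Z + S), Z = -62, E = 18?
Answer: 1/102 + I*√1054 ≈ 0.0098039 + 32.465*I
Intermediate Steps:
A(f, R) = 15 (A(f, R) = (18 - 13)*(-13 + 16) = 5*3 = 15)
y(S) = 1/(-62 + S)
√(-1069 + A(4², -29)) - y(-40) = √(-1069 + 15) - 1/(-62 - 40) = √(-1054) - 1/(-102) = I*√1054 - 1*(-1/102) = I*√1054 + 1/102 = 1/102 + I*√1054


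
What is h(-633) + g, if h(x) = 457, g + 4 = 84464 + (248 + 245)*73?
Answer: 120906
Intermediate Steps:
g = 120449 (g = -4 + (84464 + (248 + 245)*73) = -4 + (84464 + 493*73) = -4 + (84464 + 35989) = -4 + 120453 = 120449)
h(-633) + g = 457 + 120449 = 120906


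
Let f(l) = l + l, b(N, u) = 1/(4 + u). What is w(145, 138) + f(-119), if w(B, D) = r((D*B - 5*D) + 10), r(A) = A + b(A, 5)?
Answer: 171829/9 ≈ 19092.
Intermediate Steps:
r(A) = ⅑ + A (r(A) = A + 1/(4 + 5) = A + 1/9 = A + ⅑ = ⅑ + A)
w(B, D) = 91/9 - 5*D + B*D (w(B, D) = ⅑ + ((D*B - 5*D) + 10) = ⅑ + ((B*D - 5*D) + 10) = ⅑ + ((-5*D + B*D) + 10) = ⅑ + (10 - 5*D + B*D) = 91/9 - 5*D + B*D)
f(l) = 2*l
w(145, 138) + f(-119) = (91/9 - 5*138 + 145*138) + 2*(-119) = (91/9 - 690 + 20010) - 238 = 173971/9 - 238 = 171829/9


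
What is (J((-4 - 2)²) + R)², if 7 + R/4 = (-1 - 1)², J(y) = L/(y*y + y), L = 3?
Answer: 28376929/197136 ≈ 143.95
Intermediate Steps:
J(y) = 3/(y + y²) (J(y) = 3/(y*y + y) = 3/(y² + y) = 3/(y + y²))
R = -12 (R = -28 + 4*(-1 - 1)² = -28 + 4*(-2)² = -28 + 4*4 = -28 + 16 = -12)
(J((-4 - 2)²) + R)² = (3/(((-4 - 2)²)*(1 + (-4 - 2)²)) - 12)² = (3/(((-6)²)*(1 + (-6)²)) - 12)² = (3/(36*(1 + 36)) - 12)² = (3*(1/36)/37 - 12)² = (3*(1/36)*(1/37) - 12)² = (1/444 - 12)² = (-5327/444)² = 28376929/197136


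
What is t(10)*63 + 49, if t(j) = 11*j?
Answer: 6979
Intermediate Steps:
t(10)*63 + 49 = (11*10)*63 + 49 = 110*63 + 49 = 6930 + 49 = 6979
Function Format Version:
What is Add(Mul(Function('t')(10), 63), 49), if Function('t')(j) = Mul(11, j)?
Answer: 6979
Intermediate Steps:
Add(Mul(Function('t')(10), 63), 49) = Add(Mul(Mul(11, 10), 63), 49) = Add(Mul(110, 63), 49) = Add(6930, 49) = 6979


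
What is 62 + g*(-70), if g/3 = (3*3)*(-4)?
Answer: 7622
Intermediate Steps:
g = -108 (g = 3*((3*3)*(-4)) = 3*(9*(-4)) = 3*(-36) = -108)
62 + g*(-70) = 62 - 108*(-70) = 62 + 7560 = 7622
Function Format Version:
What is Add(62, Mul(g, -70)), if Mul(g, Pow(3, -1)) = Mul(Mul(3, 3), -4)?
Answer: 7622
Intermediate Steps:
g = -108 (g = Mul(3, Mul(Mul(3, 3), -4)) = Mul(3, Mul(9, -4)) = Mul(3, -36) = -108)
Add(62, Mul(g, -70)) = Add(62, Mul(-108, -70)) = Add(62, 7560) = 7622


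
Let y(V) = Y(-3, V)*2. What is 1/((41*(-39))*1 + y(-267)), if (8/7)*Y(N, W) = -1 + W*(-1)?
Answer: -2/2267 ≈ -0.00088222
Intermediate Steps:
Y(N, W) = -7/8 - 7*W/8 (Y(N, W) = 7*(-1 + W*(-1))/8 = 7*(-1 - W)/8 = -7/8 - 7*W/8)
y(V) = -7/4 - 7*V/4 (y(V) = (-7/8 - 7*V/8)*2 = -7/4 - 7*V/4)
1/((41*(-39))*1 + y(-267)) = 1/((41*(-39))*1 + (-7/4 - 7/4*(-267))) = 1/(-1599*1 + (-7/4 + 1869/4)) = 1/(-1599 + 931/2) = 1/(-2267/2) = -2/2267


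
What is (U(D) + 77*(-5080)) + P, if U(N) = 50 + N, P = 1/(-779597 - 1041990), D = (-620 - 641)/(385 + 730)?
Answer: -794373891122872/2031069505 ≈ -3.9111e+5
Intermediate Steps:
D = -1261/1115 ≈ -1.1309
P = -1/1821587 (P = 1/(-1821587) = -1/1821587 ≈ -5.4897e-7)
(U(D) + 77*(-5080)) + P = ((50 - 1261/1115) + 77*(-5080)) - 1/1821587 = (54489/1115 - 391160) - 1/1821587 = -436088911/1115 - 1/1821587 = -794373891122872/2031069505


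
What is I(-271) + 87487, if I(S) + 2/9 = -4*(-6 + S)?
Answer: 797353/9 ≈ 88595.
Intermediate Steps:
I(S) = 214/9 - 4*S (I(S) = -2/9 - 4*(-6 + S) = -2/9 + (24 - 4*S) = 214/9 - 4*S)
I(-271) + 87487 = (214/9 - 4*(-271)) + 87487 = (214/9 + 1084) + 87487 = 9970/9 + 87487 = 797353/9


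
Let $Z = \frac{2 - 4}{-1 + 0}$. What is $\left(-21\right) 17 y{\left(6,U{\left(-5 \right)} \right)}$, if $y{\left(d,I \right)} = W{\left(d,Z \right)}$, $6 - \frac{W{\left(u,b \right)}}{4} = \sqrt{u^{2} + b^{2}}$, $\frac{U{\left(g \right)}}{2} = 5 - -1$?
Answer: $-8568 + 2856 \sqrt{10} \approx 463.46$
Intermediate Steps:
$U{\left(g \right)} = 12$ ($U{\left(g \right)} = 2 \left(5 - -1\right) = 2 \left(5 + 1\right) = 2 \cdot 6 = 12$)
$Z = 2$ ($Z = - \frac{2}{-1} = \left(-2\right) \left(-1\right) = 2$)
$W{\left(u,b \right)} = 24 - 4 \sqrt{b^{2} + u^{2}}$ ($W{\left(u,b \right)} = 24 - 4 \sqrt{u^{2} + b^{2}} = 24 - 4 \sqrt{b^{2} + u^{2}}$)
$y{\left(d,I \right)} = 24 - 4 \sqrt{4 + d^{2}}$ ($y{\left(d,I \right)} = 24 - 4 \sqrt{2^{2} + d^{2}} = 24 - 4 \sqrt{4 + d^{2}}$)
$\left(-21\right) 17 y{\left(6,U{\left(-5 \right)} \right)} = \left(-21\right) 17 \left(24 - 4 \sqrt{4 + 6^{2}}\right) = - 357 \left(24 - 4 \sqrt{4 + 36}\right) = - 357 \left(24 - 4 \sqrt{40}\right) = - 357 \left(24 - 4 \cdot 2 \sqrt{10}\right) = - 357 \left(24 - 8 \sqrt{10}\right) = -8568 + 2856 \sqrt{10}$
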